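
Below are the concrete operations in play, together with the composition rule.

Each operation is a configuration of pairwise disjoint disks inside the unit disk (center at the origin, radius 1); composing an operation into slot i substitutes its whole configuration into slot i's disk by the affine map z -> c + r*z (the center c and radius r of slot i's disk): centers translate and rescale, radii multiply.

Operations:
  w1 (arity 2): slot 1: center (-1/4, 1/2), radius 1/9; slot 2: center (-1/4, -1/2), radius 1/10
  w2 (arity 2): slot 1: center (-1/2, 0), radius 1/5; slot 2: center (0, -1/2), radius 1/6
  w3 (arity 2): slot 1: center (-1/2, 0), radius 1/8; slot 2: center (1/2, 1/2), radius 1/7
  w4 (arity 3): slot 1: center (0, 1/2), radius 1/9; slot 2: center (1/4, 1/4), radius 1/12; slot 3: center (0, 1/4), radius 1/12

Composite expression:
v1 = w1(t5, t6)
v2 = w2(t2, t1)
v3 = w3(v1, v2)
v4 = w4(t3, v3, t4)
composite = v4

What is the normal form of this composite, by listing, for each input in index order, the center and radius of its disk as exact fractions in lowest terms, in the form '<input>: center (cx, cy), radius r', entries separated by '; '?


t1: center (7/24, 2/7), radius 1/504; t2: center (2/7, 7/24), radius 1/420; t3: center (0, 1/2), radius 1/9; t4: center (0, 1/4), radius 1/12; t5: center (79/384, 49/192), radius 1/864; t6: center (79/384, 47/192), radius 1/960

Below w4, radii multiply path by path; the t-disk centers shift.
t3: after 1 affine step, its disk has center (0, 1/2), radius 1/9
t5: after 3 affine steps, its disk has center (79/384, 49/192), radius 1/864
t6: after 3 affine steps, its disk has center (79/384, 47/192), radius 1/960
t2: after 3 affine steps, its disk has center (2/7, 7/24), radius 1/420
t1: after 3 affine steps, its disk has center (7/24, 2/7), radius 1/504
t4: after 1 affine step, its disk has center (0, 1/4), radius 1/12


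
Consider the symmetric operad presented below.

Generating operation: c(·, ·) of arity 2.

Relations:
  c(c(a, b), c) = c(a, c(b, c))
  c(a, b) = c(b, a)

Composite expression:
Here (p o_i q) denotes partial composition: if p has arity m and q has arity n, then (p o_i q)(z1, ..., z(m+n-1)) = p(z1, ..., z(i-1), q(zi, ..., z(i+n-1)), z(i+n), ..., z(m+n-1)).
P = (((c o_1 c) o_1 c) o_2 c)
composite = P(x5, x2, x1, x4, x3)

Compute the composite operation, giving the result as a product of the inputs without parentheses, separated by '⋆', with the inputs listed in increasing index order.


x1 ⋆ x2 ⋆ x3 ⋆ x4 ⋆ x5


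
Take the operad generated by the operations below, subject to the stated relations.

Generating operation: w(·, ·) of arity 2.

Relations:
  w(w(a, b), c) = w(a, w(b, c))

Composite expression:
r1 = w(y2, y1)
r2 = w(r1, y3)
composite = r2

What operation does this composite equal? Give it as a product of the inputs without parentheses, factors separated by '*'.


Under associativity of w, the answer is the y's in reading order.
w(y2, y1) unparenthesizes to y2 * y1
w(w(y2, y1), y3) unparenthesizes to y2 * y1 * y3

y2 * y1 * y3


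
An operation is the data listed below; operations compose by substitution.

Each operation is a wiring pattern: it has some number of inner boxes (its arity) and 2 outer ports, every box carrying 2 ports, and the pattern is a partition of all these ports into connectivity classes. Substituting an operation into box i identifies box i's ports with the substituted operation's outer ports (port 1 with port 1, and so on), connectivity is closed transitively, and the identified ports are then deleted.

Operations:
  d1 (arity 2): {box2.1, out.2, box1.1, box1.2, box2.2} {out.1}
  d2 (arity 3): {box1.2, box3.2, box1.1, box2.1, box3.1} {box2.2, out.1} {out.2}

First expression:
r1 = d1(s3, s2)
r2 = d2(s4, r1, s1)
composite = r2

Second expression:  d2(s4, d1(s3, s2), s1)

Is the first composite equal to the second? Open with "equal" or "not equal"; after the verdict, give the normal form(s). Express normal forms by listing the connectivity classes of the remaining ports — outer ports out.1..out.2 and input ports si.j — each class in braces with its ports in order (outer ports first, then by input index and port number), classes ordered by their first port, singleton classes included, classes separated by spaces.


equal; the common form is {out.1, s2.1, s2.2, s3.1, s3.2} {out.2} {s1.1, s1.2, s4.1, s4.2}


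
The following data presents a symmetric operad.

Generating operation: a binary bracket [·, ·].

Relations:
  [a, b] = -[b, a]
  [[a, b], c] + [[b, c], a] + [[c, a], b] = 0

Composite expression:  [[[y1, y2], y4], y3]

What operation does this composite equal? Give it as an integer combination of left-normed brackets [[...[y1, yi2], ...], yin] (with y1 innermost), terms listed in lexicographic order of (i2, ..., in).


In the tensor algebra, words opening y1 carry the y1-anchored form.
Composite bracket: [[[y1, y2], y4], y3]
The bracket unfolds into 8 signed words via [a, b] = ab - ba (2^3 = 8).
Coefficients come from the y1-initial words:
  word y1y2y4y3 has sign +1, contributing +[[[y1, y2], y4], y3]

[[[y1, y2], y4], y3]


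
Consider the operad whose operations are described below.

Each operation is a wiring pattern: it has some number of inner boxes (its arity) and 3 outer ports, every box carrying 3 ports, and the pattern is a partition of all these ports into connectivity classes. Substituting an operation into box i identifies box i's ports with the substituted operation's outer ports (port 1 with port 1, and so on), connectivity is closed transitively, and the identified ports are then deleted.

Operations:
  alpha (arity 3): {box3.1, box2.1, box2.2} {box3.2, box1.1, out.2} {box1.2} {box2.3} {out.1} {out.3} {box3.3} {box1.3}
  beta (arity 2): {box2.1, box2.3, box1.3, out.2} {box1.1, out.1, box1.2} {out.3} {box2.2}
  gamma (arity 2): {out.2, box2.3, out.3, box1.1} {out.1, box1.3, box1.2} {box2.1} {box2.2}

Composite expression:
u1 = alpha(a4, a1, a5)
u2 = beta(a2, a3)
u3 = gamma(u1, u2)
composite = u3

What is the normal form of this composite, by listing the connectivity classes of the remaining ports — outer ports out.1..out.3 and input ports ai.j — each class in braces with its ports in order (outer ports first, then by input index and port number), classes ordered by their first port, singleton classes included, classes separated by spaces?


{out.1, a4.1, a5.2} {out.2, out.3} {a1.1, a1.2, a5.1} {a1.3} {a2.1, a2.2} {a2.3, a3.1, a3.3} {a3.2} {a4.2} {a4.3} {a5.3}

Treat the ports identified at gamma as solder joints: merge, then drop.
alpha over (a4, a1, a5) gives {out.1} {out.2, a4.1, a5.2} {out.3} {a1.1, a1.2, a5.1} {a1.3} {a4.2} {a4.3} {a5.3}, out.j being that stage's outer ports
beta over (a2, a3) gives {out.1, a2.1, a2.2} {out.2, a2.3, a3.1, a3.3} {out.3} {a3.2}, out.j being that stage's outer ports
gamma over (a4, a1, a5, a2, a3) gives {out.1, a4.1, a5.2} {out.2, out.3} {a1.1, a1.2, a5.1} {a1.3} {a2.1, a2.2} {a2.3, a3.1, a3.3} {a3.2} {a4.2} {a4.3} {a5.3}, out.j being that stage's outer ports


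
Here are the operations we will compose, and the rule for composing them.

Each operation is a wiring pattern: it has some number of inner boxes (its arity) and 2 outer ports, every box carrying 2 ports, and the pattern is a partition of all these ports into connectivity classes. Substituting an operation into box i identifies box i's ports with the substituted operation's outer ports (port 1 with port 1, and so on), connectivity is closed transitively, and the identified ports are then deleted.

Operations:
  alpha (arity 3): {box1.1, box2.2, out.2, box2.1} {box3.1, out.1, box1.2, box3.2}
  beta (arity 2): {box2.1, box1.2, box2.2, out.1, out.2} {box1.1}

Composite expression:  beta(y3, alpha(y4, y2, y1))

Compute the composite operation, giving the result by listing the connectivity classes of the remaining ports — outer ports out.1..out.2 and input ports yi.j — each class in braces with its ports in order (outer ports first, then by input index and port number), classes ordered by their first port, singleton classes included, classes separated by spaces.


{out.1, out.2, y1.1, y1.2, y2.1, y2.2, y3.2, y4.1, y4.2} {y3.1}

After gluing at beta, chains via deleted ports link the y-ports.
alpha over (y4, y2, y1) gives {out.1, y1.1, y1.2, y4.2} {out.2, y2.1, y2.2, y4.1}, out.j being that stage's outer ports
beta over (y3, y4, y2, y1) gives {out.1, out.2, y1.1, y1.2, y2.1, y2.2, y3.2, y4.1, y4.2} {y3.1}, out.j being that stage's outer ports


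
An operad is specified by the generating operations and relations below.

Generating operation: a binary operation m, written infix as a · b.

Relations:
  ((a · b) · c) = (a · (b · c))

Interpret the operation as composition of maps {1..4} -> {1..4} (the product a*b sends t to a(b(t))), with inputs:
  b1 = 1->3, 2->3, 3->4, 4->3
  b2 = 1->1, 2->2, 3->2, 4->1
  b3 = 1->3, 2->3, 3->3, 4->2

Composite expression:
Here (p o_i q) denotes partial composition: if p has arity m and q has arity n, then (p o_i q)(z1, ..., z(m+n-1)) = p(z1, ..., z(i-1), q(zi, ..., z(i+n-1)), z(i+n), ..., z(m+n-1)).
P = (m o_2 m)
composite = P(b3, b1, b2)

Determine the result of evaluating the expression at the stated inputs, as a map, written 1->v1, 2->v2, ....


1->3, 2->3, 3->3, 4->3

(b1 · b2) = 1->3, 2->3, 3->3, 4->3
(b3 · (b1 · b2)) = 1->3, 2->3, 3->3, 4->3


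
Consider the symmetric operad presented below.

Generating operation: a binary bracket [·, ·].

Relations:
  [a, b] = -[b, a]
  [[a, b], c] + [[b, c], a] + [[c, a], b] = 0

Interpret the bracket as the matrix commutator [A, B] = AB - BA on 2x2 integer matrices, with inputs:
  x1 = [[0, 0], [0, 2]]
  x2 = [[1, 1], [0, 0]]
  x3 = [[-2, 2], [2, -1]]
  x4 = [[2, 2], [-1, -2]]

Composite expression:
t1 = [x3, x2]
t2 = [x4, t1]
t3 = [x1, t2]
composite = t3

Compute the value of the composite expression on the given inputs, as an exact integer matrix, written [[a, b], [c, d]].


[[0, 8], [-8, 0]]

[x3, x2] = [[-2, -3], [2, 2]]
[x4, [x3, x2]] = [[1, -4], [-4, -1]]
[x1, [x4, [x3, x2]]] = [[0, 8], [-8, 0]]


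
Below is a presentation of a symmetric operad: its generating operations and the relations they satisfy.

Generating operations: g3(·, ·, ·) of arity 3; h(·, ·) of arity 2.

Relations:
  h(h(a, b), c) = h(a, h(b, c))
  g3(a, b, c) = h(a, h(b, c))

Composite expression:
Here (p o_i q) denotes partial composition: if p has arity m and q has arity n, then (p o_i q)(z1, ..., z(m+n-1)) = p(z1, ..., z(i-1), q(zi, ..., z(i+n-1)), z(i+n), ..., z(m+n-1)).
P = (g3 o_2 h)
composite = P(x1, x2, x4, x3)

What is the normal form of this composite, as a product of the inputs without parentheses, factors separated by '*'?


x1 * x2 * x4 * x3

The g3-tree's shape is irrelevant; the x-reading-order decides.
h(x2, x4) reduces to x2 * x4
g3(x1, h(x2, x4), x3) reduces to x1 * x2 * x4 * x3


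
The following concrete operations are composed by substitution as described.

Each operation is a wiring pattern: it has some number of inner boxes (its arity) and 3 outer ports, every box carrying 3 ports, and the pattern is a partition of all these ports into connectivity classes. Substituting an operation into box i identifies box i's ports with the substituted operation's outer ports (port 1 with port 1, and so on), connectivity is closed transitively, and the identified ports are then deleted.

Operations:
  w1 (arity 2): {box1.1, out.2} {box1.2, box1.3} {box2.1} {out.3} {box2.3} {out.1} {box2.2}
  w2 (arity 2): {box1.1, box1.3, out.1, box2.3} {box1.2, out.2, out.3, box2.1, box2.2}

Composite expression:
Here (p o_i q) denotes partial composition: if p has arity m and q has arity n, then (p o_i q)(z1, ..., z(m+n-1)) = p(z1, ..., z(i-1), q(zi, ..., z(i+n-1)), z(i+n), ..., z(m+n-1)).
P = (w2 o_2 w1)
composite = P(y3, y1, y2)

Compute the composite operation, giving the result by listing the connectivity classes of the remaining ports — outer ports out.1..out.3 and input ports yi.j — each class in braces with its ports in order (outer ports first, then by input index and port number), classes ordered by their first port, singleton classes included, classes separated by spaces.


{out.1, y3.1, y3.3} {out.2, out.3, y1.1, y3.2} {y1.2, y1.3} {y2.1} {y2.2} {y2.3}

Connectivity passes through glued w2-boundaries; trace each wire chain.
after w1, the pattern on (y1, y2) reads {out.1} {out.2, y1.1} {out.3} {y1.2, y1.3} {y2.1} {y2.2} {y2.3} (out.j = its outer ports)
after w2, the pattern on (y3, y1, y2) reads {out.1, y3.1, y3.3} {out.2, out.3, y1.1, y3.2} {y1.2, y1.3} {y2.1} {y2.2} {y2.3} (out.j = its outer ports)


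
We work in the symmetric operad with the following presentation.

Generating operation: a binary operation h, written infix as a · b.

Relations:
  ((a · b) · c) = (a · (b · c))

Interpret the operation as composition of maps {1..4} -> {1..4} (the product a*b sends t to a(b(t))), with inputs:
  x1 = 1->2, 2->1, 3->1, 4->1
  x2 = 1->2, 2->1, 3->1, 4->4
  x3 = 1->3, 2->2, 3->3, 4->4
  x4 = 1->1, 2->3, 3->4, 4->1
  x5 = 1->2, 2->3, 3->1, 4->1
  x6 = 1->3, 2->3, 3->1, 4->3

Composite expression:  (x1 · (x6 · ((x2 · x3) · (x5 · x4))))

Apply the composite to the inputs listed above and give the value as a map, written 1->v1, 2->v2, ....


1->1, 2->1, 3->1, 4->1

(x2 · x3) = 1->1, 2->1, 3->1, 4->4
(x5 · x4) = 1->2, 2->1, 3->1, 4->2
((x2 · x3) · (x5 · x4)) = 1->1, 2->1, 3->1, 4->1
(x6 · ((x2 · x3) · (x5 · x4))) = 1->3, 2->3, 3->3, 4->3
(x1 · (x6 · ((x2 · x3) · (x5 · x4)))) = 1->1, 2->1, 3->1, 4->1


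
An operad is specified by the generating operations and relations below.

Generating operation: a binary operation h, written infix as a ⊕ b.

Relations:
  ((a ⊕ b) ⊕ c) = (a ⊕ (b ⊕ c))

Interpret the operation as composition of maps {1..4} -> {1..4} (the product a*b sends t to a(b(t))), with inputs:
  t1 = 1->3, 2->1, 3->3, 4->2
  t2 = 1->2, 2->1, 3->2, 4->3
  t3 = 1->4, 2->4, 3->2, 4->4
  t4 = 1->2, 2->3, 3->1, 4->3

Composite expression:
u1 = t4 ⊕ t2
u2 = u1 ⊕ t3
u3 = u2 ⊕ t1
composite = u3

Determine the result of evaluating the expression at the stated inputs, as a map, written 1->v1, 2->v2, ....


(t4 ⊕ t2) = 1->3, 2->2, 3->3, 4->1
((t4 ⊕ t2) ⊕ t3) = 1->1, 2->1, 3->2, 4->1
(((t4 ⊕ t2) ⊕ t3) ⊕ t1) = 1->2, 2->1, 3->2, 4->1

1->2, 2->1, 3->2, 4->1


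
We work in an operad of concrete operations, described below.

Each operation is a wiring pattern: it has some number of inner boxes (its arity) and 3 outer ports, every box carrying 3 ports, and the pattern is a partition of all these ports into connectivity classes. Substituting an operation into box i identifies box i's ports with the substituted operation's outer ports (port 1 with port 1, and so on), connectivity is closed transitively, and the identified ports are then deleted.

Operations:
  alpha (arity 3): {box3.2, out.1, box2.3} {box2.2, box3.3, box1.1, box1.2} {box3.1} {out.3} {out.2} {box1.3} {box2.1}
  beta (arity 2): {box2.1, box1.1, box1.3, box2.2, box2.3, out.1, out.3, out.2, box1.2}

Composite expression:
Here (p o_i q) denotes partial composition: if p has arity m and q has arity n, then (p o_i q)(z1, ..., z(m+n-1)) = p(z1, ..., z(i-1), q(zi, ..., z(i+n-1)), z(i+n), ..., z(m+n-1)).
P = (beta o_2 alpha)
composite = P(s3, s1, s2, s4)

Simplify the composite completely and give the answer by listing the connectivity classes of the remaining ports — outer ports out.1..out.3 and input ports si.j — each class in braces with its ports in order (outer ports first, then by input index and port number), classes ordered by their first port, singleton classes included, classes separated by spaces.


Connectivity passes through glued beta-boundaries; trace each wire chain.
through alpha, on inputs (s1, s2, s4): {out.1, s2.3, s4.2} {out.2} {out.3} {s1.1, s1.2, s2.2, s4.3} {s1.3} {s2.1} {s4.1} (out.j = stage outer ports)
through beta, on inputs (s3, s1, s2, s4): {out.1, out.2, out.3, s2.3, s3.1, s3.2, s3.3, s4.2} {s1.1, s1.2, s2.2, s4.3} {s1.3} {s2.1} {s4.1} (out.j = stage outer ports)

{out.1, out.2, out.3, s2.3, s3.1, s3.2, s3.3, s4.2} {s1.1, s1.2, s2.2, s4.3} {s1.3} {s2.1} {s4.1}


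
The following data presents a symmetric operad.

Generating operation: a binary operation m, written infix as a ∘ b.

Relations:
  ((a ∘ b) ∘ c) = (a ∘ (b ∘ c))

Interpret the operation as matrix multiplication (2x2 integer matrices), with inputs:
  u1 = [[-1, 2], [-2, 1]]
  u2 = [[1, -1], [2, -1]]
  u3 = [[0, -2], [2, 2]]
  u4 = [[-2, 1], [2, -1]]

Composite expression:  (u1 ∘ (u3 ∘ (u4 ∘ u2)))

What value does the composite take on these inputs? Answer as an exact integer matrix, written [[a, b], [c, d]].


(u4 ∘ u2) = [[0, 1], [0, -1]]
(u3 ∘ (u4 ∘ u2)) = [[0, 2], [0, 0]]
(u1 ∘ (u3 ∘ (u4 ∘ u2))) = [[0, -2], [0, -4]]

[[0, -2], [0, -4]]


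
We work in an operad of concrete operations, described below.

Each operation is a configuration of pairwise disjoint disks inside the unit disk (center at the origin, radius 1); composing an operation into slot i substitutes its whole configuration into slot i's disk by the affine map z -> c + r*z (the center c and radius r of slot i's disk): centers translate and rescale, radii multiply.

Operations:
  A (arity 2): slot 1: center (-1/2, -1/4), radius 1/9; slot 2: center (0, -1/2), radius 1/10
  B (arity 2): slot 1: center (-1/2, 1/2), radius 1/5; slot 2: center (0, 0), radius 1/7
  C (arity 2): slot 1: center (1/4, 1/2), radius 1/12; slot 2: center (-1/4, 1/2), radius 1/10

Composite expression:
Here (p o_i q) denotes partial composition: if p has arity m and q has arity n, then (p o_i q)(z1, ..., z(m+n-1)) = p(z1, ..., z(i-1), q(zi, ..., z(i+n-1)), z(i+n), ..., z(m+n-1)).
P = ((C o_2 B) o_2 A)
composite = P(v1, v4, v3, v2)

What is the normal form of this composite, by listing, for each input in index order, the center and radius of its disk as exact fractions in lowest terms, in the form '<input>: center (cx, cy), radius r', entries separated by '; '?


Affine substitution under C: radii multiply and v-centers shift.
v1 passes through 1 substitution, ending at center (1/4, 1/2), radius 1/12
v4 passes through 3 substitutions, ending at center (-31/100, 109/200), radius 1/450
v3 passes through 3 substitutions, ending at center (-3/10, 27/50), radius 1/500
v2 passes through 2 substitutions, ending at center (-1/4, 1/2), radius 1/70

v1: center (1/4, 1/2), radius 1/12; v2: center (-1/4, 1/2), radius 1/70; v3: center (-3/10, 27/50), radius 1/500; v4: center (-31/100, 109/200), radius 1/450


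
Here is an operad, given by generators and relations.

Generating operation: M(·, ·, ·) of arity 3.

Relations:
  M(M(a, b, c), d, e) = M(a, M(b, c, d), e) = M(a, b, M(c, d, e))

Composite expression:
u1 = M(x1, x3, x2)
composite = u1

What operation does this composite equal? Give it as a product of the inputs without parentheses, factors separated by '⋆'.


x1 ⋆ x3 ⋆ x2


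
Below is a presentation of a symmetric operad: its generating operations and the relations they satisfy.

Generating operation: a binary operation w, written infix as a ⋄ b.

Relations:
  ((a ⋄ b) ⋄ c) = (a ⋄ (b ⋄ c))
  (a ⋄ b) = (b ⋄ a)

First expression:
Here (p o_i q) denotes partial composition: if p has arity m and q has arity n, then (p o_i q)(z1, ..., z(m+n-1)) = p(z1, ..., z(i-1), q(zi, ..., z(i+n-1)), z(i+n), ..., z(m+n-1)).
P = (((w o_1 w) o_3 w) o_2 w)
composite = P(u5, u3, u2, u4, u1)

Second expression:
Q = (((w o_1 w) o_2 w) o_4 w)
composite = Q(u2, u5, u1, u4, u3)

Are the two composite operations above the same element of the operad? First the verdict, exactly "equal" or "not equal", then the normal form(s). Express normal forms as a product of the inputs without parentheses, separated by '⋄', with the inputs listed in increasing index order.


equal; the common form is u1 ⋄ u2 ⋄ u3 ⋄ u4 ⋄ u5

Reducing the first expression gives u1 ⋄ u2 ⋄ u3 ⋄ u4 ⋄ u5
Reducing the second expression gives u1 ⋄ u2 ⋄ u3 ⋄ u4 ⋄ u5
Same normal form: equal.


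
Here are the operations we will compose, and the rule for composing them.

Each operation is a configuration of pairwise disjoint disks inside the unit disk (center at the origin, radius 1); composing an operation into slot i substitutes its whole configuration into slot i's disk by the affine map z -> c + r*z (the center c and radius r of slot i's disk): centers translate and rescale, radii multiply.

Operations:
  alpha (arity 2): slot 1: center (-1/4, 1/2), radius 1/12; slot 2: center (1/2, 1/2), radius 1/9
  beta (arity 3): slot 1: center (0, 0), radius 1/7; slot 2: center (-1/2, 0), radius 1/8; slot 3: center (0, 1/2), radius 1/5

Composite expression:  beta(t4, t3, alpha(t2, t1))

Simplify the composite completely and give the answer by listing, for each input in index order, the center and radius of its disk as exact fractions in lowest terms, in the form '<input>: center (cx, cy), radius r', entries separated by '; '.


Follow each t-input down from beta: c' goes to c + r*c', radius to r*r'.
t4: after 1 affine step, its disk has center (0, 0), radius 1/7
t3: after 1 affine step, its disk has center (-1/2, 0), radius 1/8
t2: after 2 affine steps, its disk has center (-1/20, 3/5), radius 1/60
t1: after 2 affine steps, its disk has center (1/10, 3/5), radius 1/45

t1: center (1/10, 3/5), radius 1/45; t2: center (-1/20, 3/5), radius 1/60; t3: center (-1/2, 0), radius 1/8; t4: center (0, 0), radius 1/7


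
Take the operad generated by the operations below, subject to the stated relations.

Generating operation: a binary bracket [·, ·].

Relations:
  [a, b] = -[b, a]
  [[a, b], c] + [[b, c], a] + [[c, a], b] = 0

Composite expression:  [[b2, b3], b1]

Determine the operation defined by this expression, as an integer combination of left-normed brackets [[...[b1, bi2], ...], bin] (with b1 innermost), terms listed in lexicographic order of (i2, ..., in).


-[[b1, b2], b3] + [[b1, b3], b2]

Expand each bracket as ab - ba; the b1-initial words give the coefficients.
Composite bracket: [[b2, b3], b1]
Expanding via [a, b] = ab - ba: 4 signed words (2^2 = 4).
Coefficients come from the b1-initial words:
  the word b1b2b3 carries sign -1 and contributes -[[b1, b2], b3]
  the word b1b3b2 carries sign +1 and contributes +[[b1, b3], b2]


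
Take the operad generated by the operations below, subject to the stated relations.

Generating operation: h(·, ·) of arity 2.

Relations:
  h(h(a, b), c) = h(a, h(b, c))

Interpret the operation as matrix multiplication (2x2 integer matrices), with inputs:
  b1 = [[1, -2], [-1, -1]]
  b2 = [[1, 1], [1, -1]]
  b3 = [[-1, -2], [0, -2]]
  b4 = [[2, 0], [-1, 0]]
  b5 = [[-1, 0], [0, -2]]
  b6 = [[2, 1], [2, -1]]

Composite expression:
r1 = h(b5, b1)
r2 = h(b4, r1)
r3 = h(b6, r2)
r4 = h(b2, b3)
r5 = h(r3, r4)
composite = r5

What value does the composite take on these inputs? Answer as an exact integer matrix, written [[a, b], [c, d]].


[[-3, 12], [-5, 20]]

h(b5, b1) = [[-1, 2], [2, 2]]
h(b4, h(b5, b1)) = [[-2, 4], [1, -2]]
h(b6, h(b4, h(b5, b1))) = [[-3, 6], [-5, 10]]
h(b2, b3) = [[-1, -4], [-1, 0]]
h(h(b6, h(b4, h(b5, b1))), h(b2, b3)) = [[-3, 12], [-5, 20]]


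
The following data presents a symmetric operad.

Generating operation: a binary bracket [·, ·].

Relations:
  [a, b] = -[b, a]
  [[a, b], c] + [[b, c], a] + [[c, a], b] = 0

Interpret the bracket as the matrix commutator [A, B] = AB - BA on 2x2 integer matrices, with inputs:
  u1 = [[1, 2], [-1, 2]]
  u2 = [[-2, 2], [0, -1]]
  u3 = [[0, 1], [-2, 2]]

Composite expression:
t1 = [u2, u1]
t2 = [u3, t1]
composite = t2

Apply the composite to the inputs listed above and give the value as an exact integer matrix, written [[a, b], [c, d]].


[[-1, 4], [6, 1]]

[u2, u1] = [[-2, 0], [-1, 2]]
[u3, [u2, u1]] = [[-1, 4], [6, 1]]


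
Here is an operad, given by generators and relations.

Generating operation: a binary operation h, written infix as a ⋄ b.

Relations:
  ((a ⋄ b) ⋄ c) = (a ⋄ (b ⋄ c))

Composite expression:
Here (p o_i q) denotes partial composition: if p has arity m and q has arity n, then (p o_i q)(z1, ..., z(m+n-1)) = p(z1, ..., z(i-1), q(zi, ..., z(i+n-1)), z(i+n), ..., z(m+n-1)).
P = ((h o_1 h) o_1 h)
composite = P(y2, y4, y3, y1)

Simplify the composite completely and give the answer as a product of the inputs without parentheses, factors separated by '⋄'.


y2 ⋄ y4 ⋄ y3 ⋄ y1

Associativity of h dissolves the nesting; only the y-input order survives.
(y2 ⋄ y4) linearizes to y2 ⋄ y4
((y2 ⋄ y4) ⋄ y3) linearizes to y2 ⋄ y4 ⋄ y3
(((y2 ⋄ y4) ⋄ y3) ⋄ y1) linearizes to y2 ⋄ y4 ⋄ y3 ⋄ y1


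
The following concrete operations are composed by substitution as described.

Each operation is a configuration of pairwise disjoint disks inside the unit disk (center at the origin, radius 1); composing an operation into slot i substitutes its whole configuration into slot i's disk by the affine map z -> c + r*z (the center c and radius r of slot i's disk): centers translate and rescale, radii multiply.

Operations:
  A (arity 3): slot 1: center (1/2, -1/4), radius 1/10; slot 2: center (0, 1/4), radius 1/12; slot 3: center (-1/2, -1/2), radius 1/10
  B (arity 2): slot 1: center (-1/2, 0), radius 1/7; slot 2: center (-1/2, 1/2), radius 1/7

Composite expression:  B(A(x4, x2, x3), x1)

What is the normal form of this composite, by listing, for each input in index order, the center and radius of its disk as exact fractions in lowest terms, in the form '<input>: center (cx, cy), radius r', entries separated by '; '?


x1: center (-1/2, 1/2), radius 1/7; x2: center (-1/2, 1/28), radius 1/84; x3: center (-4/7, -1/14), radius 1/70; x4: center (-3/7, -1/28), radius 1/70


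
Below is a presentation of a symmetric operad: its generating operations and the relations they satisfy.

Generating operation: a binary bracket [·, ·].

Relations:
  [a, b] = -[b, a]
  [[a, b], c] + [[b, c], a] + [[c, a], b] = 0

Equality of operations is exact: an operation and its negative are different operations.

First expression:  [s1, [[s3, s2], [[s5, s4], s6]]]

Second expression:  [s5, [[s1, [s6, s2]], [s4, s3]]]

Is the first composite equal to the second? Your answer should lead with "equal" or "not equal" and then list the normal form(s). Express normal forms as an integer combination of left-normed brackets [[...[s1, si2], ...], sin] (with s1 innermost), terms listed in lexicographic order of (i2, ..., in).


not equal — first [[[[[s1, s2], s3], s4], s5], s6] - [[[[[s1, s2], s3], s5], s4], s6] - [[[[[s1, s2], s3], s6], s4], s5] + [[[[[s1, s2], s3], s6], s5], s4] - [[[[[s1, s3], s2], s4], s5], s6] + [[[[[s1, s3], s2], s5], s4], s6] + [[[[[s1, s3], s2], s6], s4], s5] - [[[[[s1, s3], s2], s6], s5], s4] - [[[[[s1, s4], s5], s6], s2], s3] + [[[[[s1, s4], s5], s6], s3], s2] + [[[[[s1, s5], s4], s6], s2], s3] - [[[[[s1, s5], s4], s6], s3], s2] + [[[[[s1, s6], s4], s5], s2], s3] - [[[[[s1, s6], s4], s5], s3], s2] - [[[[[s1, s6], s5], s4], s2], s3] + [[[[[s1, s6], s5], s4], s3], s2], second -[[[[[s1, s2], s6], s3], s4], s5] + [[[[[s1, s2], s6], s4], s3], s5] + [[[[[s1, s6], s2], s3], s4], s5] - [[[[[s1, s6], s2], s4], s3], s5]

Normal form of the first expression: [[[[[s1, s2], s3], s4], s5], s6] - [[[[[s1, s2], s3], s5], s4], s6] - [[[[[s1, s2], s3], s6], s4], s5] + [[[[[s1, s2], s3], s6], s5], s4] - [[[[[s1, s3], s2], s4], s5], s6] + [[[[[s1, s3], s2], s5], s4], s6] + [[[[[s1, s3], s2], s6], s4], s5] - [[[[[s1, s3], s2], s6], s5], s4] - [[[[[s1, s4], s5], s6], s2], s3] + [[[[[s1, s4], s5], s6], s3], s2] + [[[[[s1, s5], s4], s6], s2], s3] - [[[[[s1, s5], s4], s6], s3], s2] + [[[[[s1, s6], s4], s5], s2], s3] - [[[[[s1, s6], s4], s5], s3], s2] - [[[[[s1, s6], s5], s4], s2], s3] + [[[[[s1, s6], s5], s4], s3], s2]
Normal form of the second expression: -[[[[[s1, s2], s6], s3], s4], s5] + [[[[[s1, s2], s6], s4], s3], s5] + [[[[[s1, s6], s2], s3], s4], s5] - [[[[[s1, s6], s2], s4], s3], s5]
The normal forms differ: not equal.


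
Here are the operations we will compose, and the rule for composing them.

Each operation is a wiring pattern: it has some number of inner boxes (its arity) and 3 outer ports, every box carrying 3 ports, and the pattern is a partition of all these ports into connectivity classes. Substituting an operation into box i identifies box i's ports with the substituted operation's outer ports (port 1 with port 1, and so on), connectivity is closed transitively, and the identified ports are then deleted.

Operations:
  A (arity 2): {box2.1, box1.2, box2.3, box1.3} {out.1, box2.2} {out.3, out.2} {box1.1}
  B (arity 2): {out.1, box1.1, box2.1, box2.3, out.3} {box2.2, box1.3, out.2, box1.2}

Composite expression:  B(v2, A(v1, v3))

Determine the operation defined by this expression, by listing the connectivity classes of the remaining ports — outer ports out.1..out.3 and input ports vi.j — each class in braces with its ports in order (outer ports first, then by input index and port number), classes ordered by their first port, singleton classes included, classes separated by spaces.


{out.1, out.2, out.3, v2.1, v2.2, v2.3, v3.2} {v1.1} {v1.2, v1.3, v3.1, v3.3}


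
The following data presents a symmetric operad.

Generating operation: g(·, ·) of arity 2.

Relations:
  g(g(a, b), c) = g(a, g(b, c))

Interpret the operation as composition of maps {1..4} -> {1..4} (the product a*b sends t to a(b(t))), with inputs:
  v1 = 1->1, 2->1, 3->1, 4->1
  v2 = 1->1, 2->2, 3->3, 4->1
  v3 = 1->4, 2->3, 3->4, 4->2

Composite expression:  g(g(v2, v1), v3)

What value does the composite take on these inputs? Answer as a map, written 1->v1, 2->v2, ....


1->1, 2->1, 3->1, 4->1

g(v2, v1) = 1->1, 2->1, 3->1, 4->1
g(g(v2, v1), v3) = 1->1, 2->1, 3->1, 4->1


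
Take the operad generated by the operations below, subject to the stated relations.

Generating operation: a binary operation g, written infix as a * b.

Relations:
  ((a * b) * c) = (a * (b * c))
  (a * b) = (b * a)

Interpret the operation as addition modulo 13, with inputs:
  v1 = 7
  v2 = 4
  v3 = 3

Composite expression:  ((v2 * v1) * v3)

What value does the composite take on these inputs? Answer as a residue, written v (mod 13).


(v2 * v1) = 11
((v2 * v1) * v3) = 1

1 (mod 13)


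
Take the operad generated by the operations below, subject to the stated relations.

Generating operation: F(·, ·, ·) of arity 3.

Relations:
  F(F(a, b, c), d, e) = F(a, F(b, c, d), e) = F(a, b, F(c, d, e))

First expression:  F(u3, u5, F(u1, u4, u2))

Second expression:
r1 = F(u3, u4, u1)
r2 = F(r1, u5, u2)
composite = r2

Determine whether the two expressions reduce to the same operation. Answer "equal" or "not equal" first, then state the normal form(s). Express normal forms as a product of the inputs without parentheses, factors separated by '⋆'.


not equal — first u3 ⋆ u5 ⋆ u1 ⋆ u4 ⋆ u2, second u3 ⋆ u4 ⋆ u1 ⋆ u5 ⋆ u2


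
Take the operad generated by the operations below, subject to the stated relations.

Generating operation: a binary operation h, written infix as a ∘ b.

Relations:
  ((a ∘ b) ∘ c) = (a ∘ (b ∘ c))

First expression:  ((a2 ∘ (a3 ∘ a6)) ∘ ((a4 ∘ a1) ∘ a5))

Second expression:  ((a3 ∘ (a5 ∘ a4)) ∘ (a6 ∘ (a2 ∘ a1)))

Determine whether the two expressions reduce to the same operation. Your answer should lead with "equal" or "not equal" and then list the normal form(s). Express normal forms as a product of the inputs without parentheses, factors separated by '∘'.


not equal; first: a2 ∘ a3 ∘ a6 ∘ a4 ∘ a1 ∘ a5; second: a3 ∘ a5 ∘ a4 ∘ a6 ∘ a2 ∘ a1


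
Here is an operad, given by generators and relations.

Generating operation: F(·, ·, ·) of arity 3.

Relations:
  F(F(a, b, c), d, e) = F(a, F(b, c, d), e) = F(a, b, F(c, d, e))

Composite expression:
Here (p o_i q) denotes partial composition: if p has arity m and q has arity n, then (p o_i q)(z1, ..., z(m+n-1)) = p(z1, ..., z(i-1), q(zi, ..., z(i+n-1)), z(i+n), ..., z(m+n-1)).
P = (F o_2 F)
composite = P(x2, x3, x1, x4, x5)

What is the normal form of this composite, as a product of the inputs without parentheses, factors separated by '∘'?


x2 ∘ x3 ∘ x1 ∘ x4 ∘ x5

Under associativity of F, the answer is the x's in reading order.
F(x3, x1, x4) unparenthesizes to x3 ∘ x1 ∘ x4
F(x2, F(x3, x1, x4), x5) unparenthesizes to x2 ∘ x3 ∘ x1 ∘ x4 ∘ x5


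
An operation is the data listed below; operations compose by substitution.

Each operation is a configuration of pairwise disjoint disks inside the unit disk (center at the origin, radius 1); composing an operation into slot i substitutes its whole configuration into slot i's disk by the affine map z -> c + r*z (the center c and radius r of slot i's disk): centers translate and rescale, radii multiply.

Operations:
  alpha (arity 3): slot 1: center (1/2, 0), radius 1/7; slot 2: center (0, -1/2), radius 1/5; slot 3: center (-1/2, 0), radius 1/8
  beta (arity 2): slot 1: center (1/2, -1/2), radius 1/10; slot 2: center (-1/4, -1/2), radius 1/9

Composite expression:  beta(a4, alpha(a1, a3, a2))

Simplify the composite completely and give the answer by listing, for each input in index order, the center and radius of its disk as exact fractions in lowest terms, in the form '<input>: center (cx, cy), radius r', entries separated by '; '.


Follow each a-input down from beta: c' goes to c + r*c', radius to r*r'.
a4 passes through 1 substitution, ending at center (1/2, -1/2), radius 1/10
a1 passes through 2 substitutions, ending at center (-7/36, -1/2), radius 1/63
a3 passes through 2 substitutions, ending at center (-1/4, -5/9), radius 1/45
a2 passes through 2 substitutions, ending at center (-11/36, -1/2), radius 1/72

a1: center (-7/36, -1/2), radius 1/63; a2: center (-11/36, -1/2), radius 1/72; a3: center (-1/4, -5/9), radius 1/45; a4: center (1/2, -1/2), radius 1/10


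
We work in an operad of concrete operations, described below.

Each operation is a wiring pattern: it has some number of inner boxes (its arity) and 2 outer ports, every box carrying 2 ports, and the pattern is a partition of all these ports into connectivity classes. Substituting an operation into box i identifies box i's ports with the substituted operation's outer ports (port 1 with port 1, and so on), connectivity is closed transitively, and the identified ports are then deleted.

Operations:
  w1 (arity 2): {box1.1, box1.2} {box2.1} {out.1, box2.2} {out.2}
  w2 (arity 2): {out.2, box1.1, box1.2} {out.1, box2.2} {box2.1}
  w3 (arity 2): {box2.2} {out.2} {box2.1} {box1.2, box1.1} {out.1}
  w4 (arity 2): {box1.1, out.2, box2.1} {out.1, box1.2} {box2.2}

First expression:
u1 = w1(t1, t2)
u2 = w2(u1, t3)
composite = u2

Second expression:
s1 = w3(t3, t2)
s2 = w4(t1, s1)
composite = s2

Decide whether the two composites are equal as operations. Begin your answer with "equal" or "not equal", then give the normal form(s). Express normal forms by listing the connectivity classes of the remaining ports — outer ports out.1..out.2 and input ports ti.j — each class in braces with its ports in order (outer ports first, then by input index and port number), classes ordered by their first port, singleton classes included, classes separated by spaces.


The first composite normalizes to {out.1, t3.2} {out.2, t2.2} {t1.1, t1.2} {t2.1} {t3.1}
The second composite normalizes to {out.1, t1.2} {out.2, t1.1} {t2.1} {t2.2} {t3.1, t3.2}
Distinct normal forms: not equal.

not equal: they reduce to {out.1, t3.2} {out.2, t2.2} {t1.1, t1.2} {t2.1} {t3.1} and {out.1, t1.2} {out.2, t1.1} {t2.1} {t2.2} {t3.1, t3.2}


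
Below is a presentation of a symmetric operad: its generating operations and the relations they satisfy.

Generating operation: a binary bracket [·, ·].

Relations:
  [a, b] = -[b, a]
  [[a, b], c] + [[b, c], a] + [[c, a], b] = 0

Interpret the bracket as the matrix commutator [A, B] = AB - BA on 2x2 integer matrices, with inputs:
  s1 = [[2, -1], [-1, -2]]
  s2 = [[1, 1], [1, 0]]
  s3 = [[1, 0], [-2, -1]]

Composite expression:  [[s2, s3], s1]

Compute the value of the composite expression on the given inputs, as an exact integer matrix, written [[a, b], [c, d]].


[s2, s3] = [[-2, -2], [4, 2]]
[[s2, s3], s1] = [[6, 12], [12, -6]]

[[6, 12], [12, -6]]


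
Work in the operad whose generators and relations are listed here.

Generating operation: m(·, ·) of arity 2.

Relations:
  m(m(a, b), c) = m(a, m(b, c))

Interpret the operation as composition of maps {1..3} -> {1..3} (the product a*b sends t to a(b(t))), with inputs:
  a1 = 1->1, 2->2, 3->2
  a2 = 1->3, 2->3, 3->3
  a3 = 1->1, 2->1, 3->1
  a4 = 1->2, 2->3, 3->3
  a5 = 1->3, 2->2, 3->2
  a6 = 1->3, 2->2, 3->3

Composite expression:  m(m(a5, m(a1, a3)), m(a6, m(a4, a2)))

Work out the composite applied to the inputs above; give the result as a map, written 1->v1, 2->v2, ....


1->3, 2->3, 3->3

m(a1, a3) = 1->1, 2->1, 3->1
m(a5, m(a1, a3)) = 1->3, 2->3, 3->3
m(a4, a2) = 1->3, 2->3, 3->3
m(a6, m(a4, a2)) = 1->3, 2->3, 3->3
m(m(a5, m(a1, a3)), m(a6, m(a4, a2))) = 1->3, 2->3, 3->3


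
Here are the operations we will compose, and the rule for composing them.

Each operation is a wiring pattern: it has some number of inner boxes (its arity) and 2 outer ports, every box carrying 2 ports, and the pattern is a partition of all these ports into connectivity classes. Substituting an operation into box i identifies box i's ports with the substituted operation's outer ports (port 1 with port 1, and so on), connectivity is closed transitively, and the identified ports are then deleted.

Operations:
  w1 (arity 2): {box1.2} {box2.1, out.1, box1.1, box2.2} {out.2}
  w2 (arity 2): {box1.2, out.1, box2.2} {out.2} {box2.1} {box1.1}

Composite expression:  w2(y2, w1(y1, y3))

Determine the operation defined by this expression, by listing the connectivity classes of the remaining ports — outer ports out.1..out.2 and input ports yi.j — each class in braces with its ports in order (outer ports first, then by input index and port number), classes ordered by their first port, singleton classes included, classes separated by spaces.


Substituting into w2 glues patterns; closure does the rest.
through w1, on inputs (y1, y3): {out.1, y1.1, y3.1, y3.2} {out.2} {y1.2} (out.j = stage outer ports)
through w2, on inputs (y2, y1, y3): {out.1, y2.2} {out.2} {y1.1, y3.1, y3.2} {y1.2} {y2.1} (out.j = stage outer ports)

{out.1, y2.2} {out.2} {y1.1, y3.1, y3.2} {y1.2} {y2.1}


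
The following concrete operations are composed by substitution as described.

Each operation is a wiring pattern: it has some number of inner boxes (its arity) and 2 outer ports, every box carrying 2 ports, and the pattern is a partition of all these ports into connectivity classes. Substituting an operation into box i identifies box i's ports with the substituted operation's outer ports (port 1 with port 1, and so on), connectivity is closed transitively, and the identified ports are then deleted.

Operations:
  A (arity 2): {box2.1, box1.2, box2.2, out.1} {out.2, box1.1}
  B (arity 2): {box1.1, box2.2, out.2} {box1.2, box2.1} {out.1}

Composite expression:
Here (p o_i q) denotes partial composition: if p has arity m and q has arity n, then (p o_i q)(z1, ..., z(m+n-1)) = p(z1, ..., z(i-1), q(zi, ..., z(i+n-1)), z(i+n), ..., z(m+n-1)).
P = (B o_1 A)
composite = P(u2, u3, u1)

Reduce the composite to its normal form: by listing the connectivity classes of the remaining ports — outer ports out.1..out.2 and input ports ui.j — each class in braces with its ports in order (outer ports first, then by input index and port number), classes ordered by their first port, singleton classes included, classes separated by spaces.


After gluing at B, chains via deleted ports link the u-ports.
the subtree at A composes to {out.1, u2.2, u3.1, u3.2} {out.2, u2.1} on (u2, u3); out.j = own outer ports
the subtree at B composes to {out.1} {out.2, u1.2, u2.2, u3.1, u3.2} {u1.1, u2.1} on (u2, u3, u1); out.j = own outer ports

{out.1} {out.2, u1.2, u2.2, u3.1, u3.2} {u1.1, u2.1}


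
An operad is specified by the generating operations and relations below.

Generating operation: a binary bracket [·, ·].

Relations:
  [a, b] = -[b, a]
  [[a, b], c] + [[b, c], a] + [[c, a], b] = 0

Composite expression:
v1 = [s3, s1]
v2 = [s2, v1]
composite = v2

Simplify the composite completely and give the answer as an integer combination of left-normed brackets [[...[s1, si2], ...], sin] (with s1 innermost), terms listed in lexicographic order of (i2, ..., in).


A multilinear Lie element is pinned by s1-initial words (s1 innermost).
Composite bracket: [s2, [s3, s1]]
Expanding via [a, b] = ab - ba: 4 signed words (2^2 = 4).
Words beginning with s1 determine it all:
  the word s1s3s2 carries sign +1 and contributes +[[s1, s3], s2]

[[s1, s3], s2]
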